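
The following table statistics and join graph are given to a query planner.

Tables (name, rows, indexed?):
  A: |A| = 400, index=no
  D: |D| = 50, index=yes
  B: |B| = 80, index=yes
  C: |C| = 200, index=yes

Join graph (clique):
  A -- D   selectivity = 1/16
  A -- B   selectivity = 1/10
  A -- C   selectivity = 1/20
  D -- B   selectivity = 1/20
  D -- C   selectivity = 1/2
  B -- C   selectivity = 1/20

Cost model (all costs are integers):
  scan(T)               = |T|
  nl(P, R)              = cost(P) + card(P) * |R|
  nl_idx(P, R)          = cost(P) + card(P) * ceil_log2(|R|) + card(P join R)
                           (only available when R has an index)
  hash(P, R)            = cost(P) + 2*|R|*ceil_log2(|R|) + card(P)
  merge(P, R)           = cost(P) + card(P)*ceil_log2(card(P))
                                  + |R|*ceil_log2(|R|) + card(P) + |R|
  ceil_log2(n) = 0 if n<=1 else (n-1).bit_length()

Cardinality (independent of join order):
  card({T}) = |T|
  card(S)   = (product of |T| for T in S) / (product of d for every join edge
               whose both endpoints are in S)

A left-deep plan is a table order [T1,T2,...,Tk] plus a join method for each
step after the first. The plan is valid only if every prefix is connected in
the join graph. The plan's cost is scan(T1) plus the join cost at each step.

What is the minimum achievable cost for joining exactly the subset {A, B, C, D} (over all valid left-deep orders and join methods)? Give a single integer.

7470

Selinger DP over subsets of {A,B,C,D}:
  {A}: scan cost=400, card=400
  {D}: scan cost=50, card=50
  {B}: scan cost=80, card=80
  {C}: scan cost=200, card=200
  {AD}: card=1250; try (D,hash)→1400, (D,nl_idx)→4050, (A,merge)→4400, (D,merge)→4750, (A,hash)→7300, (A,nl)→20050 …(+1); best=1400 via (D,hash)
  {AB}: card=3200; try (B,hash)→1920, (A,merge)→4720, (B,merge)→5040, (B,nl_idx)→6400, (A,hash)→7360, (A,nl)→32080 …(+1); best=1920 via (B,hash)
  {AC}: card=4000; try (C,hash)→4000, (A,merge)→6000, (C,merge)→6200, (C,nl_idx)→7600, (A,hash)→7600, (A,nl)→80200 …(+1); best=4000 via (C,hash)
  {BD}: card=200; try (B,nl_idx)→600, (D,hash)→760, (D,nl_idx)→760, (B,merge)→1040, (D,merge)→1070, (B,hash)→1220 …(+2); best=600 via (B,nl_idx)
  {CD}: card=5000; try (D,hash)→1000, (C,merge)→2200, (D,merge)→2350, (C,hash)→3300, (C,nl_idx)→5450, (D,nl_idx)→6400 …(+2); best=1000 via (D,hash)
  {BC}: card=800; try (C,nl_idx)→1520, (B,hash)→1520, (B,nl_idx)→2400, (C,merge)→2520, (B,merge)→2640, (C,hash)→3360 …(+2); best=1520 via (C,nl_idx)
  {ABD}: card=500; try (B,hash)→3770, (D,hash)→5720, (A,merge)→6400, (A,hash)→8000, (B,nl_idx)→10650, (B,merge)→17040 …(+5); best=3770 via (B,hash)
  {ACD}: card=6250; try (C,hash)→5850, (D,hash)→8600, (A,hash)→13200, (C,nl_idx)→17650, (C,merge)→18200, (D,nl_idx)→34250 …(+5); best=5850 via (C,hash)
  {ABC}: card=1600; try (C,hash)→8320, (B,hash)→9120, (A,hash)→9520, (A,merge)→14320, (C,nl_idx)→29120, (B,nl_idx)→33600 …(+5); best=8320 via (C,hash)
  {BCD}: card=1000; try (D,hash)→2920, (C,nl_idx)→3200, (C,hash)→4000, (C,merge)→4200, (B,hash)→7120, (D,nl_idx)→7320 …(+6); best=2920 via (D,hash)
  {ABCD}: card=125; try (C,hash)→7470, (C,nl_idx)→7895, (D,hash)→10520, (C,merge)→10570, (A,hash)→11120, (B,hash)→13220 …(+9); best=7470 via (C,hash)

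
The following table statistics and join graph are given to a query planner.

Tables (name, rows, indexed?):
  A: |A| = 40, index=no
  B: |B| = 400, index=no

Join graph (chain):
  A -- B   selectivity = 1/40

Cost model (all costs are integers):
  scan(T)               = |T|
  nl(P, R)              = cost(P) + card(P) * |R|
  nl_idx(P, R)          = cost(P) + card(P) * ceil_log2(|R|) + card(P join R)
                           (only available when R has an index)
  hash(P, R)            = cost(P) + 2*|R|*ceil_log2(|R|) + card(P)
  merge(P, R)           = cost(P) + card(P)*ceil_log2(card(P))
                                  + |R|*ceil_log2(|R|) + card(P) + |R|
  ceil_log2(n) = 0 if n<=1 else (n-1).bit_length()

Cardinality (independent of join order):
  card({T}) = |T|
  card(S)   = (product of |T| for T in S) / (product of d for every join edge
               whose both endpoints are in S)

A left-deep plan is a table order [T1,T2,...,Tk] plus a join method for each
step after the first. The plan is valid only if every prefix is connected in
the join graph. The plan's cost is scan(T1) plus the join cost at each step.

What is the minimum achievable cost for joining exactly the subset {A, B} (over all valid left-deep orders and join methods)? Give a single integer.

1280

Selinger DP over subsets of {A,B}:
  {A}: scan cost=40, card=40
  {B}: scan cost=400, card=400
  {AB}: card=400; try (A,hash)→1280, (B,merge)→4320, (A,merge)→4680, (B,hash)→7280, (B,nl)→16040, (A,nl)→16400; best=1280 via (A,hash)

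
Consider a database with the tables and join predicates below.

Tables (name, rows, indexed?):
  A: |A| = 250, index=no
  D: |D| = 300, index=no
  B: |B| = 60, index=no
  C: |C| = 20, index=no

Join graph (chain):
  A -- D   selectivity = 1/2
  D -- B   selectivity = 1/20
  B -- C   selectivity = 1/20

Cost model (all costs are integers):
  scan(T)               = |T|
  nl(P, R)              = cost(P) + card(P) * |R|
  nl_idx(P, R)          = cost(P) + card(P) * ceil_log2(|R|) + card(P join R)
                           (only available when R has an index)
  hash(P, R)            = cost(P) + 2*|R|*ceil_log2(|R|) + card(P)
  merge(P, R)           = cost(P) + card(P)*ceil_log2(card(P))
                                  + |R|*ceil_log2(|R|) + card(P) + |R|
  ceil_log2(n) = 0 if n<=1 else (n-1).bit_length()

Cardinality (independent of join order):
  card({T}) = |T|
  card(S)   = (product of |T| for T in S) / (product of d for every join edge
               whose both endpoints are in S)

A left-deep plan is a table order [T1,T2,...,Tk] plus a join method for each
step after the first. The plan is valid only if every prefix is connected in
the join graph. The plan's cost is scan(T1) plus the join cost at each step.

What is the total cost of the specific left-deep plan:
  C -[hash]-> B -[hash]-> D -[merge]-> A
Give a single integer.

18370

step 1: scan C: cost=20, card=20
step 2: join B via hash
    card(P join B) = 20*60/(20) = 60
    cost = 20 + 2*60*6 + 20 = 760
step 3: join D via hash
    card(P join D) = 60*300/(20) = 900
    cost = 760 + 2*300*9 + 60 = 6220
step 4: join A via merge
    card(P join A) = 900*250/(2) = 112500
    cost = 6220 + 900*10 + 250*8 + 900 + 250 = 18370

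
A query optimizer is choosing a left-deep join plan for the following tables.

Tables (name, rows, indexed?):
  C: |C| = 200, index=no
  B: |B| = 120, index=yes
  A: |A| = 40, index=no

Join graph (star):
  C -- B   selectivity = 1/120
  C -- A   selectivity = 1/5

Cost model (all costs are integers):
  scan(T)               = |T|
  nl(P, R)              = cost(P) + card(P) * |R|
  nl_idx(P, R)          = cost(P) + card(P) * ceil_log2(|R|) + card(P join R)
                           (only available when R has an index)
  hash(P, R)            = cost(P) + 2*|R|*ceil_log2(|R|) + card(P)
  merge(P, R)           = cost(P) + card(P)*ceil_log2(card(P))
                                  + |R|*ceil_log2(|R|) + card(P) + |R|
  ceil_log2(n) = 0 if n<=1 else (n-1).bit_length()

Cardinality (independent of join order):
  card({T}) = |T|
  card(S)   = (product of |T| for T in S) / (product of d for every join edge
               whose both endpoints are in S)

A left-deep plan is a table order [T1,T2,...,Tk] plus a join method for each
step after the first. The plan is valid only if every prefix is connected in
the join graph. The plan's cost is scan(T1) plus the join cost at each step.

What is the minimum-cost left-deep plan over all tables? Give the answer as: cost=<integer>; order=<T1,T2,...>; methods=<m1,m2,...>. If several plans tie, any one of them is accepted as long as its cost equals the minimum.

cost=2480; order=C,B,A; methods=nl_idx,hash

Selinger DP (subsets sized 1..n):
  {C}: scan cost=200, card=200
  {B}: scan cost=120, card=120
  {A}: scan cost=40, card=40
  {BC}: card=200; try (B,nl_idx)→1800, (B,hash)→2080, (C,merge)→2880, (B,merge)→2960, (C,hash)→3440, (C,nl)→24120 …(+1); best=1800 via (B,nl_idx)
  {AC}: card=1600; try (A,hash)→880, (C,merge)→2120, (A,merge)→2280, (C,hash)→3280, (C,nl)→8040, (A,nl)→8200; best=880 via (A,hash)
  {ABC}: card=1600; try (A,hash)→2480, (A,merge)→3880, (B,hash)→4160, (A,nl)→9800, (B,nl_idx)→13680, (B,merge)→21040 …(+1); best=2480 via (A,hash)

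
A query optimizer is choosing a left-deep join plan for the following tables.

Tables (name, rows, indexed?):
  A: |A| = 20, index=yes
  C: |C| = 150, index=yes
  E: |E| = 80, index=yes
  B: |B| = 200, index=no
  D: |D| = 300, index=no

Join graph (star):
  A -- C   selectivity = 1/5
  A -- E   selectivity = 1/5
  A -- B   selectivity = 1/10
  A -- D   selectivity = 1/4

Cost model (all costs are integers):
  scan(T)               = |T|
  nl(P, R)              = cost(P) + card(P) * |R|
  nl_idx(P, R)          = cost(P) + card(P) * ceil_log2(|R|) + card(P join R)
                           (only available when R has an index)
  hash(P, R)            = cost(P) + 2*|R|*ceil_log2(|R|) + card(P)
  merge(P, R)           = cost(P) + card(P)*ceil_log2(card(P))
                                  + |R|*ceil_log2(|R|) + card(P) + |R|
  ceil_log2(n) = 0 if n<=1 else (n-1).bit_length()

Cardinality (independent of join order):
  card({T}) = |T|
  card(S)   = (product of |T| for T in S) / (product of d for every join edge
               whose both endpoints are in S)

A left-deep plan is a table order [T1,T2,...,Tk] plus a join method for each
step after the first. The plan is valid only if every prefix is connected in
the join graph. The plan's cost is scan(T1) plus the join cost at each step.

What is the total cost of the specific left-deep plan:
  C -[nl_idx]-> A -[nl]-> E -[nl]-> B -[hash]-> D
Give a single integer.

step 1: scan C: cost=150, card=150
step 2: join A via nl_idx
    card(P join A) = 150*20/(5) = 600
    cost = 150 + 150*5 + 600 = 1500
step 3: join E via nl
    card(P join E) = 600*80/(5) = 9600
    cost = 1500 + 600*80 = 49500
step 4: join B via nl
    card(P join B) = 9600*200/(10) = 192000
    cost = 49500 + 9600*200 = 1969500
step 5: join D via hash
    card(P join D) = 192000*300/(4) = 14400000
    cost = 1969500 + 2*300*9 + 192000 = 2166900

2166900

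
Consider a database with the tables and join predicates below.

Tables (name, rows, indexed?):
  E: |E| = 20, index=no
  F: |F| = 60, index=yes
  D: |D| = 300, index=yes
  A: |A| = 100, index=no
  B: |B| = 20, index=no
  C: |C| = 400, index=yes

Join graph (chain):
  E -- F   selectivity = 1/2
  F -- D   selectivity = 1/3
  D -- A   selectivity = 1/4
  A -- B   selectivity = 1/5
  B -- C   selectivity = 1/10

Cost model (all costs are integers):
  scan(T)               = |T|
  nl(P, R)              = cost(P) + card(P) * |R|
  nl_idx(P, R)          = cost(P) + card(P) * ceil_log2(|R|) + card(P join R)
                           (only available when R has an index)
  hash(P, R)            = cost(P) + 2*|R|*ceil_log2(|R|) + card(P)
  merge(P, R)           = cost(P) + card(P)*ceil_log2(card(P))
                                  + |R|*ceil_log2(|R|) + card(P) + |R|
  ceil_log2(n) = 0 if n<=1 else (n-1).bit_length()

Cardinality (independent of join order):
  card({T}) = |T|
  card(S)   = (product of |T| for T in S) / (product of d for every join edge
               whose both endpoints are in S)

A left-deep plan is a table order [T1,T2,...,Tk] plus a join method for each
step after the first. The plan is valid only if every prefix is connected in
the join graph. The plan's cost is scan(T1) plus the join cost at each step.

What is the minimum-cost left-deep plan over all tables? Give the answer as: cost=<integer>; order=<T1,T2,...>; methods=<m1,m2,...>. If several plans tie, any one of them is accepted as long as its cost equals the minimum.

Selinger DP (subsets sized 1..n):
  {E}: scan cost=20, card=20
  {F}: scan cost=60, card=60
  {D}: scan cost=300, card=300
  {A}: scan cost=100, card=100
  {B}: scan cost=20, card=20
  {C}: scan cost=400, card=400
  {EF}: card=600; try (E,hash)→320, (F,merge)→560, (E,merge)→600, (F,nl_idx)→740, (F,hash)→760, (F,nl)→1220 …(+1); best=320 via (E,hash)
  {DF}: card=6000; try (F,hash)→1320, (D,merge)→3480, (F,merge)→3720, (D,hash)→5520, (D,nl_idx)→6600, (F,nl_idx)→8100 …(+2); best=1320 via (F,hash)
  {AD}: card=7500; try (A,hash)→2000, (D,merge)→3900, (A,merge)→4100, (D,hash)→5600, (D,nl_idx)→8500, (D,nl)→30100 …(+1); best=2000 via (A,hash)
  {AB}: card=400; try (B,hash)→400, (A,merge)→940, (B,merge)→1020, (A,hash)→1440, (A,nl)→2020, (B,nl)→2100; best=400 via (B,hash)
  {BC}: card=800; try (C,nl_idx)→1000, (B,hash)→1000, (C,merge)→4140, (B,merge)→4520, (C,hash)→7240, (C,nl)→8020 …(+1); best=1000 via (C,nl_idx)
  {DEF}: card=60000; try (D,hash)→6320, (E,hash)→7520, (D,merge)→9920, (D,nl_idx)→65720, (E,merge)→85440, (E,nl)→121320 …(+1); best=6320 via (D,hash)
  {ADF}: card=150000; try (A,hash)→8720, (F,hash)→10220, (A,merge)→86120, (F,merge)→107420, (F,nl_idx)→197000, (F,nl)→452000 …(+1); best=8720 via (A,hash)
  {ABD}: card=30000; try (D,hash)→6200, (D,merge)→7400, (B,hash)→9700, (D,nl_idx)→34000, (B,merge)→107120, (D,nl)→120400 …(+1); best=6200 via (D,hash)
  {ABC}: card=16000; try (A,hash)→3200, (C,hash)→8000, (C,merge)→8400, (A,merge)→10600, (C,nl_idx)→20000, (A,nl)→81000 …(+1); best=3200 via (A,hash)
  {ADEF}: card=1500000; try (A,hash)→67720, (E,hash)→158920, (A,merge)→1027120, (E,merge)→2858840, (E,nl)→3008720, (A,nl)→6006320; best=67720 via (A,hash)
  {ABDF}: card=600000; try (F,hash)→36920, (B,hash)→158920, (F,merge)→486620, (F,nl_idx)→786200, (F,nl)→1806200, (B,merge)→2858840 …(+1); best=36920 via (F,hash)
  {ABCD}: card=1200000; try (D,hash)→24600, (C,hash)→43400, (D,merge)→246200, (C,merge)→490200, (D,nl_idx)→1347200, (C,nl_idx)→1476200 …(+2); best=24600 via (D,hash)
  {ABDEF}: card=6000000; try (E,hash)→637120, (B,hash)→1567920, (E,nl)→12036920, (E,merge)→12637040, (B,nl)→30067720, (B,merge)→33067840; best=637120 via (E,hash)
  {ABCDF}: card=24000000; try (C,hash)→644120, (F,hash)→1225320, (C,merge)→12640920, (F,merge)→26425020, (C,nl_idx)→29436920, (F,nl_idx)→31224600 …(+2); best=644120 via (C,hash)
  {ABCDEF}: card=240000000; try (C,hash)→6644320, (E,hash)→24644320, (C,merge)→144641120, (C,nl_idx)→294637120, (E,nl)→480644120, (E,merge)→624644240 …(+1); best=6644320 via (C,hash)

cost=6644320; order=A,B,D,F,E,C; methods=hash,hash,hash,hash,hash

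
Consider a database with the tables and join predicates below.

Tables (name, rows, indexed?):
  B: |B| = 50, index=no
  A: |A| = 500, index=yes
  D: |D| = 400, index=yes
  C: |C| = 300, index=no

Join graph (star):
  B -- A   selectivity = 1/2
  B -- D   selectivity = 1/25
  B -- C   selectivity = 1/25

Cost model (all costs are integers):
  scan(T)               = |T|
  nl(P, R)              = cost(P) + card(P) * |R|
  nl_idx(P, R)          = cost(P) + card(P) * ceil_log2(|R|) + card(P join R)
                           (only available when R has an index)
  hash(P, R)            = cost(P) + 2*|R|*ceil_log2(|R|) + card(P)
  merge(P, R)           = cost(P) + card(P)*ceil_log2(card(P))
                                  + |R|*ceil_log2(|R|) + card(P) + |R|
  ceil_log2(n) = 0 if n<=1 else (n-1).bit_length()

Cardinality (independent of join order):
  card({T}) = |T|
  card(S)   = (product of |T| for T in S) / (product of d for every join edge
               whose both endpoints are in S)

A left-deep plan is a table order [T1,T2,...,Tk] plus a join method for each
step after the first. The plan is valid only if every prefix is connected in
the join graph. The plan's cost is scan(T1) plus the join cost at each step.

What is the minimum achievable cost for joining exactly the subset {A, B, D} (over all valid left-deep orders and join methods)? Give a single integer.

11100

Selinger DP over subsets of {A,B,D}:
  {B}: scan cost=50, card=50
  {A}: scan cost=500, card=500
  {D}: scan cost=400, card=400
  {AB}: card=12500; try (B,hash)→1600, (A,merge)→5400, (B,merge)→5850, (A,hash)→9100, (A,nl_idx)→13000, (A,nl)→25050 …(+1); best=1600 via (B,hash)
  {BD}: card=800; try (D,nl_idx)→1300, (B,hash)→1400, (D,merge)→4400, (B,merge)→4750, (D,hash)→7300, (D,nl)→20050 …(+1); best=1300 via (D,nl_idx)
  {ABD}: card=200000; try (A,hash)→11100, (A,merge)→15100, (D,hash)→21300, (D,merge)→193100, (A,nl_idx)→208500, (D,nl_idx)→314100 …(+2); best=11100 via (A,hash)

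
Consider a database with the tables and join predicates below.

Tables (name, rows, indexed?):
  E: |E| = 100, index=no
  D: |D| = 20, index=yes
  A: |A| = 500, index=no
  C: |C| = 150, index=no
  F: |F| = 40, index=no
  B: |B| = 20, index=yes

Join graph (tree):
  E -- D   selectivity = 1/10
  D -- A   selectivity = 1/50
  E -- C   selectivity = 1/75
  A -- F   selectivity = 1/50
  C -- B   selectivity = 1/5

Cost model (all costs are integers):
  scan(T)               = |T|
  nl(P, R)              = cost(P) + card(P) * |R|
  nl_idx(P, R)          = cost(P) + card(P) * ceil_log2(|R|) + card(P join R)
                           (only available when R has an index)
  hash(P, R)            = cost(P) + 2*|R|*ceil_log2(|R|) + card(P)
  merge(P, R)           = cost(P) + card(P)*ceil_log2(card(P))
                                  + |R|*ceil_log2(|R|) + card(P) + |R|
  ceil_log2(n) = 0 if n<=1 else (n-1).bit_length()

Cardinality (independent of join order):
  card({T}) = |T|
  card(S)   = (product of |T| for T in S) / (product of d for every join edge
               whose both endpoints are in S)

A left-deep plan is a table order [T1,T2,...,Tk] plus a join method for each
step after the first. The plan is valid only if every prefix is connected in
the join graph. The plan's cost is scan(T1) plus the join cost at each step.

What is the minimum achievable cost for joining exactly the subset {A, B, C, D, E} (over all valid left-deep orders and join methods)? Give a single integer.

Selinger DP over subsets of {A,B,C,D,E}:
  {E}: scan cost=100, card=100
  {D}: scan cost=20, card=20
  {A}: scan cost=500, card=500
  {C}: scan cost=150, card=150
  {B}: scan cost=20, card=20
  {DE}: card=200; try (D,hash)→400, (D,nl_idx)→800, (E,merge)→940, (D,merge)→1020, (E,hash)→1440, (E,nl)→2020 …(+1); best=400 via (D,hash)
  {CE}: card=200; try (E,hash)→1700, (C,merge)→2250, (E,merge)→2300, (C,hash)→2600, (C,nl)→15100, (E,nl)→15150; best=1700 via (E,hash)
  {AD}: card=200; try (D,hash)→1200, (D,nl_idx)→3200, (A,merge)→5140, (D,merge)→5620, (A,hash)→9040, (A,nl)→10020 …(+1); best=1200 via (D,hash)
  {BC}: card=600; try (B,hash)→500, (C,merge)→1490, (B,nl_idx)→1500, (B,merge)→1620, (C,hash)→2440, (C,nl)→3020 …(+1); best=500 via (B,hash)
  {ADE}: card=2000; try (E,hash)→2800, (E,merge)→3800, (A,merge)→7200, (A,hash)→9600, (E,nl)→21200, (A,nl)→100400; best=2800 via (E,hash)
  {CDE}: card=400; try (D,hash)→2100, (C,hash)→3000, (D,nl_idx)→3100, (C,merge)→3550, (D,merge)→3620, (D,nl)→5700 …(+1); best=2100 via (D,hash)
  {BCE}: card=800; try (B,hash)→2100, (E,hash)→2500, (B,nl_idx)→3500, (B,merge)→3620, (B,nl)→5700, (E,merge)→7900 …(+1); best=2100 via (B,hash)
  {ACDE}: card=4000; try (C,hash)→7200, (A,merge)→11100, (A,hash)→11500, (C,merge)→28150, (A,nl)→202100, (C,nl)→302800; best=7200 via (C,hash)
  {BCDE}: card=1600; try (B,hash)→2700, (D,hash)→3100, (B,nl_idx)→5700, (B,merge)→6220, (D,nl_idx)→7700, (B,nl)→10100 …(+2); best=2700 via (B,hash)
  {ABCDE}: card=16000; try (B,hash)→11400, (A,hash)→13300, (A,merge)→26900, (B,nl_idx)→43200, (B,merge)→59320, (B,nl)→87200 …(+1); best=11400 via (B,hash)

11400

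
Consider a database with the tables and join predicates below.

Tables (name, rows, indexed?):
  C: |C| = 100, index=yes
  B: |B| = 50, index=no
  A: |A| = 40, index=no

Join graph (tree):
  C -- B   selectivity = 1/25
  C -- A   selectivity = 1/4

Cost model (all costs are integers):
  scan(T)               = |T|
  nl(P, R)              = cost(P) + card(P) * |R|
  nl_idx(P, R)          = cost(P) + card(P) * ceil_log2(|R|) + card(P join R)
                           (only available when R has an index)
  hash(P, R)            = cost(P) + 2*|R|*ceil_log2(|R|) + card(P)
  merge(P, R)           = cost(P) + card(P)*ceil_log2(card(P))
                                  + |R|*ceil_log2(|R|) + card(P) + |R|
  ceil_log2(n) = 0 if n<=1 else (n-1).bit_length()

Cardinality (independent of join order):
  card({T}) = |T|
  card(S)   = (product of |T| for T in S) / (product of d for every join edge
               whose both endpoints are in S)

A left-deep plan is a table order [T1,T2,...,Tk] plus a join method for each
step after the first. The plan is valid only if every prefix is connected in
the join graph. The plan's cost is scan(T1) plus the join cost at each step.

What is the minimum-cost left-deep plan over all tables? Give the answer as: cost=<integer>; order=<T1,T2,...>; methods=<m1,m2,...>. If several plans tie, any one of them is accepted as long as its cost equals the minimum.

cost=1280; order=B,C,A; methods=nl_idx,hash

Selinger DP (subsets sized 1..n):
  {C}: scan cost=100, card=100
  {B}: scan cost=50, card=50
  {A}: scan cost=40, card=40
  {BC}: card=200; try (C,nl_idx)→600, (B,hash)→800, (C,merge)→1200, (B,merge)→1250, (C,hash)→1500, (C,nl)→5050 …(+1); best=600 via (C,nl_idx)
  {AC}: card=1000; try (A,hash)→680, (C,merge)→1120, (A,merge)→1180, (C,nl_idx)→1320, (C,hash)→1480, (C,nl)→4040 …(+1); best=680 via (A,hash)
  {ABC}: card=2000; try (A,hash)→1280, (B,hash)→2280, (A,merge)→2680, (A,nl)→8600, (B,merge)→12030, (B,nl)→50680; best=1280 via (A,hash)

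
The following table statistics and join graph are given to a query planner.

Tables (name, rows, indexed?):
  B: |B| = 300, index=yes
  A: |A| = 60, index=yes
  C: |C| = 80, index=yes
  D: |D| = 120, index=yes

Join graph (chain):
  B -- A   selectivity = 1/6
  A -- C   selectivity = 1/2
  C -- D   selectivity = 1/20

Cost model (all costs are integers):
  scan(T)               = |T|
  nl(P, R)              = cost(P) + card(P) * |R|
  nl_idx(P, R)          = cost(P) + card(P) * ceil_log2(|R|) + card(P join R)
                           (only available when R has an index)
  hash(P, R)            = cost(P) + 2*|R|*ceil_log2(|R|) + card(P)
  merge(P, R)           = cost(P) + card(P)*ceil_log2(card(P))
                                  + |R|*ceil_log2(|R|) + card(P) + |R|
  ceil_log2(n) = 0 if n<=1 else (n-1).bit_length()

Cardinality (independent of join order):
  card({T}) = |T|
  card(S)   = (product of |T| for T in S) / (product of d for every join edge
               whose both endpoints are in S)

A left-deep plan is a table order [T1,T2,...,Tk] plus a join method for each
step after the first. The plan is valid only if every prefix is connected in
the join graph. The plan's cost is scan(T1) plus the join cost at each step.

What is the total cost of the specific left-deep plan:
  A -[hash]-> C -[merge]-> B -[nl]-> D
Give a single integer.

14435440

step 1: scan A: cost=60, card=60
step 2: join C via hash
    card(P join C) = 60*80/(2) = 2400
    cost = 60 + 2*80*7 + 60 = 1240
step 3: join B via merge
    card(P join B) = 2400*300/(6) = 120000
    cost = 1240 + 2400*12 + 300*9 + 2400 + 300 = 35440
step 4: join D via nl
    card(P join D) = 120000*120/(20) = 720000
    cost = 35440 + 120000*120 = 14435440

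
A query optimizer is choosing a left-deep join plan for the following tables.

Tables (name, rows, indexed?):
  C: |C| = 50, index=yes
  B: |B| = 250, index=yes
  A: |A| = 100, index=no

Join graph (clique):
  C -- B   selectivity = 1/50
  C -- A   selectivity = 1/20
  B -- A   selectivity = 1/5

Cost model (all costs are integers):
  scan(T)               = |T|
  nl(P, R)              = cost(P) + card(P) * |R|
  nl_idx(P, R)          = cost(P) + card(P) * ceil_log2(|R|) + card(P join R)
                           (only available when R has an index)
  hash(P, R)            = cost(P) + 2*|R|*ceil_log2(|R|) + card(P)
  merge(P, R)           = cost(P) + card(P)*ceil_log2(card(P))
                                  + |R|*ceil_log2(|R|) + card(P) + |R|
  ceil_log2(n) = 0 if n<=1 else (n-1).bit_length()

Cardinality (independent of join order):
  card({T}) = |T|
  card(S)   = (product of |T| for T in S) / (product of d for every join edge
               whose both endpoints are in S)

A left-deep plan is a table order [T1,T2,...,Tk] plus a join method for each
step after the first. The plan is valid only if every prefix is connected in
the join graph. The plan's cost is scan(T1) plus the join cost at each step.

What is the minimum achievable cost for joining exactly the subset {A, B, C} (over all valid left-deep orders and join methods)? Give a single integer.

Selinger DP over subsets of {A,B,C}:
  {C}: scan cost=50, card=50
  {B}: scan cost=250, card=250
  {A}: scan cost=100, card=100
  {BC}: card=250; try (B,nl_idx)→700, (C,hash)→1100, (C,nl_idx)→2000, (B,merge)→2650, (C,merge)→2850, (B,hash)→4100 …(+2); best=700 via (B,nl_idx)
  {AC}: card=250; try (C,hash)→800, (C,nl_idx)→950, (A,merge)→1200, (C,merge)→1250, (A,hash)→1500, (A,nl)→5050 …(+1); best=800 via (C,hash)
  {AB}: card=5000; try (A,hash)→1900, (B,merge)→3150, (A,merge)→3300, (B,hash)→4200, (B,nl_idx)→5900, (B,nl)→25100 …(+1); best=1900 via (A,hash)
  {ABC}: card=250; try (A,hash)→2350, (B,nl_idx)→3050, (A,merge)→3750, (B,hash)→5050, (B,merge)→5300, (C,hash)→7500 …(+5); best=2350 via (A,hash)

2350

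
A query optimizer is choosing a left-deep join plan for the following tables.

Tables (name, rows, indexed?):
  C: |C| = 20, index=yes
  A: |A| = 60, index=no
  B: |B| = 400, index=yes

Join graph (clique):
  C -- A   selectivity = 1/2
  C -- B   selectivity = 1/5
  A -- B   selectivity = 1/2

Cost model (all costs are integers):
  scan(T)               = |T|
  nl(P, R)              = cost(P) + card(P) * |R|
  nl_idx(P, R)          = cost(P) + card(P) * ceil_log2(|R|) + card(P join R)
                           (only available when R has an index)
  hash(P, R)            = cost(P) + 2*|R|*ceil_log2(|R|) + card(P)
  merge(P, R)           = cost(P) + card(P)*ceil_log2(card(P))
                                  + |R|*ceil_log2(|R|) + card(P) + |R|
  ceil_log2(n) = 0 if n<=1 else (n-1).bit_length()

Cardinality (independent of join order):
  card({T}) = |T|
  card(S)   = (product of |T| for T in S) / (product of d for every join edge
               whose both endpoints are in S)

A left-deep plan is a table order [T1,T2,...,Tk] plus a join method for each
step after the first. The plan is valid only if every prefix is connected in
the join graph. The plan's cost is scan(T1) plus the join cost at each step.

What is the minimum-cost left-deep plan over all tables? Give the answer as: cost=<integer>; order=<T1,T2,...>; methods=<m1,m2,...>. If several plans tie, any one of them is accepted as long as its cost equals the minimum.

Selinger DP (subsets sized 1..n):
  {C}: scan cost=20, card=20
  {A}: scan cost=60, card=60
  {B}: scan cost=400, card=400
  {AC}: card=600; try (C,hash)→320, (A,merge)→560, (C,merge)→600, (A,hash)→760, (C,nl_idx)→960, (A,nl)→1220 …(+1); best=320 via (C,hash)
  {BC}: card=1600; try (C,hash)→1000, (B,nl_idx)→1800, (C,nl_idx)→4000, (B,merge)→4140, (C,merge)→4520, (B,hash)→7240 …(+2); best=1000 via (C,hash)
  {AB}: card=12000; try (A,hash)→1520, (B,merge)→4480, (A,merge)→4820, (B,hash)→7320, (B,nl_idx)→12600, (B,nl)→24060 …(+1); best=1520 via (A,hash)
  {ABC}: card=24000; try (A,hash)→3320, (B,hash)→8120, (B,merge)→10920, (C,hash)→13720, (A,merge)→20620, (B,nl_idx)→29720 …(+5); best=3320 via (A,hash)

cost=3320; order=B,C,A; methods=hash,hash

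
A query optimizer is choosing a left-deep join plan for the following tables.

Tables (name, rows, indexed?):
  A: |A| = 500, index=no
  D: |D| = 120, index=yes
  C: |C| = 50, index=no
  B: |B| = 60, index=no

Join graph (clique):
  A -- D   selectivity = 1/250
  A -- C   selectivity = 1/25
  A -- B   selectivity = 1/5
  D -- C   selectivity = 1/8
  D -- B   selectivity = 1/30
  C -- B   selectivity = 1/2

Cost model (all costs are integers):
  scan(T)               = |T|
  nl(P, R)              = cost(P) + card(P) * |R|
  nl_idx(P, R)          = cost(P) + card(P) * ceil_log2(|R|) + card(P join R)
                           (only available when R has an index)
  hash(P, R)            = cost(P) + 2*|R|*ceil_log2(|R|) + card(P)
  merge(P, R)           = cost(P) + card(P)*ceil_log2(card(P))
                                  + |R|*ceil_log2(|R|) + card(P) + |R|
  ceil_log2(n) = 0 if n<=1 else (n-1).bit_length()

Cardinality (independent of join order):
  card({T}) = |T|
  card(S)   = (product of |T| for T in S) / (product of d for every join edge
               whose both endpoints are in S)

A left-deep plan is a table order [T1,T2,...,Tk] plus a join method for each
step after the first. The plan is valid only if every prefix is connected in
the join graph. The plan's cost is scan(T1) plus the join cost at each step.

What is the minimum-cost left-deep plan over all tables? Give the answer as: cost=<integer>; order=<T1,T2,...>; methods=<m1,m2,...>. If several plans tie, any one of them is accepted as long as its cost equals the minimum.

Selinger DP (subsets sized 1..n):
  {A}: scan cost=500, card=500
  {D}: scan cost=120, card=120
  {C}: scan cost=50, card=50
  {B}: scan cost=60, card=60
  {AD}: card=240; try (D,hash)→2680, (D,nl_idx)→4240, (A,merge)→6080, (D,merge)→6460, (A,hash)→9240, (A,nl)→60120 …(+1); best=2680 via (D,hash)
  {AC}: card=1000; try (C,hash)→1600, (A,merge)→5400, (C,merge)→5850, (A,hash)→9100, (A,nl)→25050, (C,nl)→25500; best=1600 via (C,hash)
  {AB}: card=6000; try (B,hash)→1720, (A,merge)→5480, (B,merge)→5920, (A,hash)→9120, (A,nl)→30060, (B,nl)→30500; best=1720 via (B,hash)
  {CD}: card=750; try (C,hash)→840, (D,nl_idx)→1150, (D,merge)→1360, (C,merge)→1430, (D,hash)→1780, (D,nl)→6050 …(+1); best=840 via (C,hash)
  {BD}: card=240; try (D,nl_idx)→720, (B,hash)→960, (D,merge)→1440, (B,merge)→1500, (D,hash)→1800, (D,nl)→7260 …(+1); best=720 via (D,nl_idx)
  {BC}: card=1500; try (C,hash)→720, (B,hash)→820, (B,merge)→820, (C,merge)→830, (B,nl)→3050, (C,nl)→3060; best=720 via (C,hash)
  {ACD}: card=60; try (C,hash)→3520, (D,hash)→4280, (C,merge)→5190, (D,nl_idx)→8660, (A,hash)→10590, (D,merge)→13560 …(+4); best=3520 via (C,hash)
  {ABD}: card=96; try (B,hash)→3640, (B,merge)→5260, (A,merge)→7880, (D,hash)→9400, (A,hash)→9960, (B,nl)→17080 …(+4); best=3640 via (B,hash)
  {ABC}: card=6000; try (B,hash)→3320, (C,hash)→8320, (A,hash)→11220, (B,merge)→13020, (A,merge)→23720, (B,nl)→61600 …(+3); best=3320 via (B,hash)
  {BCD}: card=750; try (C,hash)→1560, (B,hash)→2310, (C,merge)→3230, (D,hash)→3900, (B,merge)→9510, (D,nl_idx)→11970 …(+4); best=1560 via (C,hash)
  {ABCD}: card=12; try (B,hash)→4300, (C,hash)→4336, (B,merge)→4360, (C,merge)→4758, (B,nl)→7120, (C,nl)→8440 …(+7); best=4300 via (B,hash)

cost=4300; order=A,D,C,B; methods=hash,hash,hash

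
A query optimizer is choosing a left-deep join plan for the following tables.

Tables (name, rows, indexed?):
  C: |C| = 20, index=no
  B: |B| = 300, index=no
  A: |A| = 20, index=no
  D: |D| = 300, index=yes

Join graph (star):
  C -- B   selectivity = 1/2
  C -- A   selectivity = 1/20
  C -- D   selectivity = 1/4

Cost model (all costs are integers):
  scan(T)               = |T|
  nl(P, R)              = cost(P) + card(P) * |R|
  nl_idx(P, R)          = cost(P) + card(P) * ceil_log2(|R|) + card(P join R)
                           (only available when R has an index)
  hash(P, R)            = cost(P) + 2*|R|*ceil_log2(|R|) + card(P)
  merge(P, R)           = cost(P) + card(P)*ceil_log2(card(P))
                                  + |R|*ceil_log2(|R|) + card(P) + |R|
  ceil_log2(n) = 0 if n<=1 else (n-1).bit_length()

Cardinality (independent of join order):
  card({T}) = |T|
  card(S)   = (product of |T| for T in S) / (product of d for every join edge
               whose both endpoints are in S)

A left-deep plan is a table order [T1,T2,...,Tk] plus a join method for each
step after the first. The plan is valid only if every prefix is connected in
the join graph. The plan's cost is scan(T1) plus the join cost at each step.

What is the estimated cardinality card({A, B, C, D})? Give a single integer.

Tables in S: A(20), B(300), C(20), D(300)
Edges inside S: C-B(d=2), C-A(d=20), C-D(d=4)
numerator = 20 * 300 * 20 * 300 = 36000000
denominator = 2 * 20 * 4 = 160
card(S) = 36000000 / 160 = 225000

225000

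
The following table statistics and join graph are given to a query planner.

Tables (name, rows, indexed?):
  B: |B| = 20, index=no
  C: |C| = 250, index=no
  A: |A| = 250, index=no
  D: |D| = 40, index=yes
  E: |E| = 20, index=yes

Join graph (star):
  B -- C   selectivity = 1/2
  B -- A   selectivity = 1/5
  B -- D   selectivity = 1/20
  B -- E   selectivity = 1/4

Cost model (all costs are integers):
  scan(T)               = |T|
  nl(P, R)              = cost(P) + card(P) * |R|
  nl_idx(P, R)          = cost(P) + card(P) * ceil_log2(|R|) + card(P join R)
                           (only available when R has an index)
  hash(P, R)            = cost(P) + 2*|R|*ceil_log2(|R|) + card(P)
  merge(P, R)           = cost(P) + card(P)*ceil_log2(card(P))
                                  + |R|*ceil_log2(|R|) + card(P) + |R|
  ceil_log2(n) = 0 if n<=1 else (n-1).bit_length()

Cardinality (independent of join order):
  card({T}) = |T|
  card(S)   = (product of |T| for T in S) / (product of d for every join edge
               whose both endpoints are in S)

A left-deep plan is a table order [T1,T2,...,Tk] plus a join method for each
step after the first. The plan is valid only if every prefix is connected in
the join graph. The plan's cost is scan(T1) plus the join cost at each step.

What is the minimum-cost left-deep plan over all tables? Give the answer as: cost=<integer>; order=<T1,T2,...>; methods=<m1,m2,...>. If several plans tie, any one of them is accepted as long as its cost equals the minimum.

cost=18380; order=A,B,D,E,C; methods=hash,hash,hash,hash

Selinger DP (subsets sized 1..n):
  {B}: scan cost=20, card=20
  {C}: scan cost=250, card=250
  {A}: scan cost=250, card=250
  {D}: scan cost=40, card=40
  {E}: scan cost=20, card=20
  {BC}: card=2500; try (B,hash)→700, (C,merge)→2390, (B,merge)→2620, (C,hash)→4040, (C,nl)→5020, (B,nl)→5250; best=700 via (B,hash)
  {AB}: card=1000; try (B,hash)→700, (A,merge)→2390, (B,merge)→2620, (A,hash)→4040, (A,nl)→5020, (B,nl)→5250; best=700 via (B,hash)
  {BD}: card=40; try (D,nl_idx)→180, (B,hash)→280, (D,merge)→420, (B,merge)→440, (D,hash)→520, (D,nl)→820 …(+1); best=180 via (D,nl_idx)
  {BE}: card=100; try (E,nl_idx)→220, (E,hash)→240, (B,hash)→240, (E,merge)→260, (B,merge)→260, (E,nl)→420 …(+1); best=220 via (E,nl_idx)
  {ABC}: card=125000; try (C,hash)→5700, (A,hash)→7200, (C,merge)→13950, (A,merge)→35450, (C,nl)→250700, (A,nl)→625700; best=5700 via (C,hash)
  {BCD}: card=5000; try (C,merge)→2710, (D,hash)→3680, (C,hash)→4220, (C,nl)→10180, (D,nl_idx)→20700, (D,merge)→33480 …(+1); best=2710 via (C,merge)
  {BCE}: card=12500; try (C,merge)→3270, (E,hash)→3400, (C,hash)→4320, (C,nl)→25220, (E,nl_idx)→25700, (E,merge)→33320 …(+1); best=3270 via (C,merge)
  {ABD}: card=2000; try (D,hash)→2180, (A,merge)→2710, (A,hash)→4220, (D,nl_idx)→8700, (A,nl)→10180, (D,merge)→11980 …(+1); best=2180 via (D,hash)
  {ABE}: card=5000; try (E,hash)→1900, (A,merge)→3270, (A,hash)→4320, (E,nl_idx)→10700, (E,merge)→11820, (E,nl)→20700 …(+1); best=1900 via (E,hash)
  {BDE}: card=200; try (E,hash)→420, (E,merge)→580, (E,nl_idx)→580, (D,hash)→800, (E,nl)→980, (D,nl_idx)→1020 …(+2); best=420 via (E,hash)
  {ABCD}: card=250000; try (C,hash)→8180, (A,hash)→11710, (C,merge)→28430, (A,merge)→74960, (D,hash)→131180, (C,nl)→502180 …(+4); best=8180 via (C,hash)
  {ABCE}: card=625000; try (C,hash)→10900, (A,hash)→19770, (C,merge)→74150, (E,hash)→130900, (A,merge)→193020, (C,nl)→1251900 …(+4); best=10900 via (C,hash)
  {BCDE}: card=25000; try (C,merge)→4470, (C,hash)→4620, (E,hash)→7910, (D,hash)→16250, (C,nl)→50420, (E,nl_idx)→52710 …(+5); best=4470 via (C,merge)
  {ABDE}: card=10000; try (E,hash)→4380, (A,merge)→4470, (A,hash)→4620, (D,hash)→7380, (E,nl_idx)→22180, (E,merge)→26300 …(+5); best=4380 via (E,hash)
  {ABCDE}: card=1250000; try (C,hash)→18380, (A,hash)→33470, (C,merge)→156630, (E,hash)→258380, (A,merge)→406720, (D,hash)→636380 …(+8); best=18380 via (C,hash)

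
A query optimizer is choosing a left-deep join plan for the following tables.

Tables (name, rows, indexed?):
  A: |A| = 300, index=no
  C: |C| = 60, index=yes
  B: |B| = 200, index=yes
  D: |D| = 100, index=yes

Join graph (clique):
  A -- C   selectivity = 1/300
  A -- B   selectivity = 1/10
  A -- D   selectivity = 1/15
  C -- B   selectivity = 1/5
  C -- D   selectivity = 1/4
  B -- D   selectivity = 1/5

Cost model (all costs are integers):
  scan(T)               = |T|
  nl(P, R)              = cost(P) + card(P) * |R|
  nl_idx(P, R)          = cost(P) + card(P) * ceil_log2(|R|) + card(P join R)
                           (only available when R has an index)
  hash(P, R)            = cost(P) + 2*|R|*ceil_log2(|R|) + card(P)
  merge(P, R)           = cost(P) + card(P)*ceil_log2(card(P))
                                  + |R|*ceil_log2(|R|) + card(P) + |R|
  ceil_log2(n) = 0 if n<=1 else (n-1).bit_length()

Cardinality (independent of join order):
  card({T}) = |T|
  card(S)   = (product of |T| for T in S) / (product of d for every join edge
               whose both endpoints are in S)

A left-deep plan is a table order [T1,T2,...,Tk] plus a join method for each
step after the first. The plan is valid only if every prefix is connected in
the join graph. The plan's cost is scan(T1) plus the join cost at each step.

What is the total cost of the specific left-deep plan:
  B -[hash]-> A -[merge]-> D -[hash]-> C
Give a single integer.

step 1: scan B: cost=200, card=200
step 2: join A via hash
    card(P join A) = 200*300/(10) = 6000
    cost = 200 + 2*300*9 + 200 = 5800
step 3: join D via merge
    card(P join D) = 6000*100/(15*5) = 8000
    cost = 5800 + 6000*13 + 100*7 + 6000 + 100 = 90600
step 4: join C via hash
    card(P join C) = 8000*60/(300*5*4) = 80
    cost = 90600 + 2*60*6 + 8000 = 99320

99320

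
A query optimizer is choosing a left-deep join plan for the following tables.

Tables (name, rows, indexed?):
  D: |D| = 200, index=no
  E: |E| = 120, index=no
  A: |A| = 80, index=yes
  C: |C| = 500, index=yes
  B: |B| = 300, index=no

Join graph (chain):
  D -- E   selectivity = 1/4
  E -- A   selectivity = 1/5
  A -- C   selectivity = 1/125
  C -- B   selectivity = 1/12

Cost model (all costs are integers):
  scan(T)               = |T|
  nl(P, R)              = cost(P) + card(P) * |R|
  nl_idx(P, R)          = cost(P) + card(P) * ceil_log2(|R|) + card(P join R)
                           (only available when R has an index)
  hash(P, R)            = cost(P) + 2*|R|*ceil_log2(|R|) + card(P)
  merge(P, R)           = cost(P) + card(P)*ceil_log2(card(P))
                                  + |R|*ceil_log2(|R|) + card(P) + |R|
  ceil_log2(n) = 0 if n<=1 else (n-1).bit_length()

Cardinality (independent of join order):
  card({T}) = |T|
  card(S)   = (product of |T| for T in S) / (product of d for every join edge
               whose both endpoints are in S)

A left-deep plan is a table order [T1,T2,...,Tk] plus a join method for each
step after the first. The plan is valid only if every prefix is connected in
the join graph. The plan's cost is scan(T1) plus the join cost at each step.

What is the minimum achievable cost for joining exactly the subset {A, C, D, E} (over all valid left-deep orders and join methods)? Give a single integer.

Selinger DP over subsets of {A,C,D,E}:
  {D}: scan cost=200, card=200
  {E}: scan cost=120, card=120
  {A}: scan cost=80, card=80
  {C}: scan cost=500, card=500
  {DE}: card=6000; try (E,hash)→2080, (D,merge)→2880, (E,merge)→2960, (D,hash)→3440, (D,nl)→24120, (E,nl)→24200; best=2080 via (E,hash)
  {AE}: card=1920; try (A,hash)→1360, (E,merge)→1680, (A,merge)→1720, (E,hash)→1840, (A,nl_idx)→2880, (E,nl)→9680 …(+1); best=1360 via (A,hash)
  {AC}: card=320; try (C,nl_idx)→1120, (A,hash)→2120, (A,nl_idx)→4320, (C,merge)→5720, (A,merge)→6140, (C,hash)→9160 …(+2); best=1120 via (C,nl_idx)
  {ADE}: card=96000; try (D,hash)→6480, (A,hash)→9200, (D,merge)→26200, (A,merge)→86720, (A,nl_idx)→140080, (D,nl)→385360 …(+1); best=6480 via (D,hash)
  {ACE}: card=7680; try (E,hash)→3120, (E,merge)→5280, (C,hash)→12280, (C,nl_idx)→26320, (C,merge)→29400, (E,nl)→39520 …(+1); best=3120 via (E,hash)
  {ACDE}: card=384000; try (D,hash)→14000, (C,hash)→111480, (D,merge)→112440, (C,nl_idx)→1254480, (D,nl)→1539120, (C,merge)→1739480 …(+1); best=14000 via (D,hash)

14000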